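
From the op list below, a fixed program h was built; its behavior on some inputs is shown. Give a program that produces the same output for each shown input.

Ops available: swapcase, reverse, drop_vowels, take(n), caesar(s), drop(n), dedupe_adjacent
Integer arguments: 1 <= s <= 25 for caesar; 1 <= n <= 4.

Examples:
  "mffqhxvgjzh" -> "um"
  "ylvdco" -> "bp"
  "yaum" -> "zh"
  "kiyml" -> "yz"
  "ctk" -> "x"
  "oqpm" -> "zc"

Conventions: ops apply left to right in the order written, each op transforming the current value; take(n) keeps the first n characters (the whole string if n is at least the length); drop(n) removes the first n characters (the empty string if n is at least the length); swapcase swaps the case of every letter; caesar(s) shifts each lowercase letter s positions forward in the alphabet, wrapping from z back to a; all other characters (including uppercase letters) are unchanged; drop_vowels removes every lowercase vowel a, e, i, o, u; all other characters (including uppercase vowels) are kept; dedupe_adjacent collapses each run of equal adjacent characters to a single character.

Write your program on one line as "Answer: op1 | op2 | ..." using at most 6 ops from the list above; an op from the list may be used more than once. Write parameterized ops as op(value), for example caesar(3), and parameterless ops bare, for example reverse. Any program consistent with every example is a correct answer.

drop(2) | caesar(18) | caesar(21) | reverse | take(2)

Check, running the answer program on each example:
  "mffqhxvgjzh" -> "fqhxvgjzh" -> "xizpnybrz" -> "sdukitwmu" -> "umwtikuds" -> "um"
  "ylvdco" -> "vdco" -> "nvug" -> "iqpb" -> "bpqi" -> "bp"
  "yaum" -> "um" -> "me" -> "hz" -> "zh" -> "zh"
  "kiyml" -> "yml" -> "qed" -> "lzy" -> "yzl" -> "yz"
  "ctk" -> "k" -> "c" -> "x" -> "x" -> "x"
  "oqpm" -> "pm" -> "he" -> "cz" -> "zc" -> "zc"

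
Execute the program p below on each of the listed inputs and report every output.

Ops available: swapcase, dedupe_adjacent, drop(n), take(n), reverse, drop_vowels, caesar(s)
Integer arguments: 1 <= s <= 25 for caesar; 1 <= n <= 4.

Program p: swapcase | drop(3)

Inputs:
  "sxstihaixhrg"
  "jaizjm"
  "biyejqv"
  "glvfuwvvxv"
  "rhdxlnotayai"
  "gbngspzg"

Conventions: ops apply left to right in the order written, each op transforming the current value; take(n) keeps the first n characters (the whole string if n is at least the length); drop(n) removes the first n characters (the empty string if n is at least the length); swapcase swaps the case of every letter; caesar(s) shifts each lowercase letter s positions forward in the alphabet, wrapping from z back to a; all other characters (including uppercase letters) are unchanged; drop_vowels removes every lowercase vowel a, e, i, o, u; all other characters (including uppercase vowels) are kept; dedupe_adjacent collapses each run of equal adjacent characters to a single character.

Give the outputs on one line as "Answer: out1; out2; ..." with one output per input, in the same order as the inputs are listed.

"TIHAIXHRG"; "ZJM"; "EJQV"; "FUWVVXV"; "XLNOTAYAI"; "GSPZG"

Execution, op by op:
  "sxstihaixhrg" -> "SXSTIHAIXHRG" -> "TIHAIXHRG"
  "jaizjm" -> "JAIZJM" -> "ZJM"
  "biyejqv" -> "BIYEJQV" -> "EJQV"
  "glvfuwvvxv" -> "GLVFUWVVXV" -> "FUWVVXV"
  "rhdxlnotayai" -> "RHDXLNOTAYAI" -> "XLNOTAYAI"
  "gbngspzg" -> "GBNGSPZG" -> "GSPZG"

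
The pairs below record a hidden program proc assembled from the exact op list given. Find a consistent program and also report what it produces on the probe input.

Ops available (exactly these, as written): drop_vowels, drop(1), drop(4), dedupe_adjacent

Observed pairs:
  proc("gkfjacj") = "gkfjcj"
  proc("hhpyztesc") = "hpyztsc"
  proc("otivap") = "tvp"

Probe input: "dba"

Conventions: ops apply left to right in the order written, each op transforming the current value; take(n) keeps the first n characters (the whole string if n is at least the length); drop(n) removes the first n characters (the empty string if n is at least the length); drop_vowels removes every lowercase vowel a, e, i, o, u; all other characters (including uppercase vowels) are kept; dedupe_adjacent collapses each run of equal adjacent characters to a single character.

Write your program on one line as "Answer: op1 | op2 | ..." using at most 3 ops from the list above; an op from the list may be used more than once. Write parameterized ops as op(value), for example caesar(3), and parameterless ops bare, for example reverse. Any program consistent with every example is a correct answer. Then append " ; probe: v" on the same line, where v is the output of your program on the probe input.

dedupe_adjacent | drop_vowels ; probe: "db"

Check, running the answer program on each example:
  "gkfjacj" -> "gkfjacj" -> "gkfjcj"
  "hhpyztesc" -> "hpyztesc" -> "hpyztsc"
  "otivap" -> "otivap" -> "tvp"
  probe: "dba" -> "dba" -> "db"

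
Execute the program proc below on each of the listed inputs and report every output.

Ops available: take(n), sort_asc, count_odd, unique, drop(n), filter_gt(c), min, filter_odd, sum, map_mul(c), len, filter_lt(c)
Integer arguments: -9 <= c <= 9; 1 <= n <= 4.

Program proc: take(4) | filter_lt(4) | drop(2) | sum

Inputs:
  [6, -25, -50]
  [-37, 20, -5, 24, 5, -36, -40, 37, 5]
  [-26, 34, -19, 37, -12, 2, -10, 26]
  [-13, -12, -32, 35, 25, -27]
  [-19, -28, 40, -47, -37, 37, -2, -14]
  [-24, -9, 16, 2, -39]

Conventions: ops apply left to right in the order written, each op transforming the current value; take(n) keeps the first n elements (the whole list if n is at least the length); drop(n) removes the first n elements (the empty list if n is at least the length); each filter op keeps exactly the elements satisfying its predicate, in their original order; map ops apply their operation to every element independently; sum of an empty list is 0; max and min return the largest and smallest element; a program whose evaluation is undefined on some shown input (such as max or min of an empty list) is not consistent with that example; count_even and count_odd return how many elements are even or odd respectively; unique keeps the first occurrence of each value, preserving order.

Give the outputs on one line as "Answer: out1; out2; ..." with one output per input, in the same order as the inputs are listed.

0; 0; 0; -32; -47; 2

Execution, op by op:
  [6, -25, -50] -> [6, -25, -50] -> [-25, -50] -> [] -> 0
  [-37, 20, -5, 24, 5, -36, -40, 37, 5] -> [-37, 20, -5, 24] -> [-37, -5] -> [] -> 0
  [-26, 34, -19, 37, -12, 2, -10, 26] -> [-26, 34, -19, 37] -> [-26, -19] -> [] -> 0
  [-13, -12, -32, 35, 25, -27] -> [-13, -12, -32, 35] -> [-13, -12, -32] -> [-32] -> -32
  [-19, -28, 40, -47, -37, 37, -2, -14] -> [-19, -28, 40, -47] -> [-19, -28, -47] -> [-47] -> -47
  [-24, -9, 16, 2, -39] -> [-24, -9, 16, 2] -> [-24, -9, 2] -> [2] -> 2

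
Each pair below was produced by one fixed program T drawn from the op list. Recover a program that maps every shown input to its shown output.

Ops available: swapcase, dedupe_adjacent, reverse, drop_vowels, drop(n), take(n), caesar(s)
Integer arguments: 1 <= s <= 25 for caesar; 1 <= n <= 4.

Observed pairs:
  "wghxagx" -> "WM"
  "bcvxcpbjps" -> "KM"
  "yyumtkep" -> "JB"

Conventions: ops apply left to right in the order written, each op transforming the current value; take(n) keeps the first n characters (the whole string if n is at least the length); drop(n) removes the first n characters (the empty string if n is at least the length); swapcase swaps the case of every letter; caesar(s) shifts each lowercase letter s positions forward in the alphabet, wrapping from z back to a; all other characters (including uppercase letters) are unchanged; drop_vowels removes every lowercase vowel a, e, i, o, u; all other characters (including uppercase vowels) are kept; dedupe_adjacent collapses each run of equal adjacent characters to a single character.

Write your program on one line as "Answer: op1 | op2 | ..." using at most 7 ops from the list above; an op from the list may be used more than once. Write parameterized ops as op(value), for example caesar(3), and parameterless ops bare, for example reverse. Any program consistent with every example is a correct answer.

drop(1) | caesar(17) | caesar(24) | swapcase | drop(1) | take(2)

Check, running the answer program on each example:
  "wghxagx" -> "ghxagx" -> "xyorxo" -> "vwmpvm" -> "VWMPVM" -> "WMPVM" -> "WM"
  "bcvxcpbjps" -> "cvxcpbjps" -> "tmotgsagj" -> "rkmreqyeh" -> "RKMREQYEH" -> "KMREQYEH" -> "KM"
  "yyumtkep" -> "yumtkep" -> "pldkbvg" -> "njbizte" -> "NJBIZTE" -> "JBIZTE" -> "JB"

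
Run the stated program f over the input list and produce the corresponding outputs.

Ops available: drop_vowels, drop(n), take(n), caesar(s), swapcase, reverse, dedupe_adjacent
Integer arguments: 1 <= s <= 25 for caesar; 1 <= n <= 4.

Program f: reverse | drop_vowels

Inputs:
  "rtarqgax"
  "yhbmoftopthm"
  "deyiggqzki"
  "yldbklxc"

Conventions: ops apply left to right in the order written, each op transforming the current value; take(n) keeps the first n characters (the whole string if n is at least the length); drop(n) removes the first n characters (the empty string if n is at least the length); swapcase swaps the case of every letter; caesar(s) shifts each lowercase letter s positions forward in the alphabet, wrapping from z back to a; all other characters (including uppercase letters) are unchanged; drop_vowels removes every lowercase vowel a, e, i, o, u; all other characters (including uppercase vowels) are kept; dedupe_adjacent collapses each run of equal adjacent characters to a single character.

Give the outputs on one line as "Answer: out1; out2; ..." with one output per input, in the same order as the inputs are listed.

Execution, op by op:
  "rtarqgax" -> "xagqratr" -> "xgqrtr"
  "yhbmoftopthm" -> "mhtpotfombhy" -> "mhtptfmbhy"
  "deyiggqzki" -> "ikzqggiyed" -> "kzqggyd"
  "yldbklxc" -> "cxlkbdly" -> "cxlkbdly"

"xgqrtr"; "mhtptfmbhy"; "kzqggyd"; "cxlkbdly"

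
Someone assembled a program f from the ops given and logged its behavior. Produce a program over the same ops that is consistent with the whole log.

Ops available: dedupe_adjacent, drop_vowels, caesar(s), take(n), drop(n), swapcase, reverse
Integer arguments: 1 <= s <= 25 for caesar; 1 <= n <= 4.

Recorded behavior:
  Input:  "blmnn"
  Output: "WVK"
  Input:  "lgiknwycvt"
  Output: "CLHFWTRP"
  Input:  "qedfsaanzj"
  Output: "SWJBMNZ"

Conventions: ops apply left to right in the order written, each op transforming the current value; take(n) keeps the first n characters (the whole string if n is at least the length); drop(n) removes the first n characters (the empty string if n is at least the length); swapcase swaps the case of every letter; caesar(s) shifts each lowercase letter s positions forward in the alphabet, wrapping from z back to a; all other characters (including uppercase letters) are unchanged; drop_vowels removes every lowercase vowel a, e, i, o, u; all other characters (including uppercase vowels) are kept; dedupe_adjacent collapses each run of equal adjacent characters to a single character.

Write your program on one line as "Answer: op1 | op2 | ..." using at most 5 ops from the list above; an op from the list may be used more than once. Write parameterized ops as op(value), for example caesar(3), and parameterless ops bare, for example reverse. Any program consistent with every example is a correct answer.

dedupe_adjacent | reverse | caesar(9) | drop_vowels | swapcase

Check, running the answer program on each example:
  "blmnn" -> "blmn" -> "nmlb" -> "wvuk" -> "wvk" -> "WVK"
  "lgiknwycvt" -> "lgiknwycvt" -> "tvcywnkigl" -> "celhfwtrpu" -> "clhfwtrp" -> "CLHFWTRP"
  "qedfsaanzj" -> "qedfsanzj" -> "jznasfdeq" -> "siwjbomnz" -> "swjbmnz" -> "SWJBMNZ"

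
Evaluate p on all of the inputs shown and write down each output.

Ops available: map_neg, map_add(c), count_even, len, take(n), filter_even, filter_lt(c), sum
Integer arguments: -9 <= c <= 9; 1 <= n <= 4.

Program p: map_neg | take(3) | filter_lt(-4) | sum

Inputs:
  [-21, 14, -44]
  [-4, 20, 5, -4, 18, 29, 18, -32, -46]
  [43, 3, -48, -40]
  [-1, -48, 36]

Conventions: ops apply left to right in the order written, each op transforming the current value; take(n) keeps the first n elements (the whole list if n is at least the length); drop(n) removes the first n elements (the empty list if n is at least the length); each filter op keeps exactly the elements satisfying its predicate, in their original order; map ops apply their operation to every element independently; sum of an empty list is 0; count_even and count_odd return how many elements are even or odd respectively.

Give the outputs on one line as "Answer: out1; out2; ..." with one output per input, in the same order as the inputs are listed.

-14; -25; -43; -36

Execution, op by op:
  [-21, 14, -44] -> [21, -14, 44] -> [21, -14, 44] -> [-14] -> -14
  [-4, 20, 5, -4, 18, 29, 18, -32, -46] -> [4, -20, -5, 4, -18, -29, -18, 32, 46] -> [4, -20, -5] -> [-20, -5] -> -25
  [43, 3, -48, -40] -> [-43, -3, 48, 40] -> [-43, -3, 48] -> [-43] -> -43
  [-1, -48, 36] -> [1, 48, -36] -> [1, 48, -36] -> [-36] -> -36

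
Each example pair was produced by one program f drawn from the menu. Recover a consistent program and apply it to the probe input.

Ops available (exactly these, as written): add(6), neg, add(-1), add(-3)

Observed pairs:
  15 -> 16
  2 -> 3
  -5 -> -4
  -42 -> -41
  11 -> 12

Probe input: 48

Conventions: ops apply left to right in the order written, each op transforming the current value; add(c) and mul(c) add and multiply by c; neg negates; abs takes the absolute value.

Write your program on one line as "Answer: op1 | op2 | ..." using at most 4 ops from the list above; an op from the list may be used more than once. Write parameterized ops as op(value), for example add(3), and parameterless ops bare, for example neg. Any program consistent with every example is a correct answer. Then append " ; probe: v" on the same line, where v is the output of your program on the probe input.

neg | add(-1) | neg ; probe: 49

Check, running the answer program on each example:
  15 -> -15 -> -16 -> 16
  2 -> -2 -> -3 -> 3
  -5 -> 5 -> 4 -> -4
  -42 -> 42 -> 41 -> -41
  11 -> -11 -> -12 -> 12
  probe: 48 -> -48 -> -49 -> 49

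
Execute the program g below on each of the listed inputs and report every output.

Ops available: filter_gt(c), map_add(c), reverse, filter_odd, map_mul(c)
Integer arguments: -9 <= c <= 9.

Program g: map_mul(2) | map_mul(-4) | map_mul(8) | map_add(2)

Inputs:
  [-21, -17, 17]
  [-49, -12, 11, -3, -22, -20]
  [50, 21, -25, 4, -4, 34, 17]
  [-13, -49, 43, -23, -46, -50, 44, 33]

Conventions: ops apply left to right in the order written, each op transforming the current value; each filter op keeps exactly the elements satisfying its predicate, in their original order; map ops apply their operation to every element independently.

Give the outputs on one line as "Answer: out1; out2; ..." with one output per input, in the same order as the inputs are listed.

Execution, op by op:
  [-21, -17, 17] -> [-42, -34, 34] -> [168, 136, -136] -> [1344, 1088, -1088] -> [1346, 1090, -1086]
  [-49, -12, 11, -3, -22, -20] -> [-98, -24, 22, -6, -44, -40] -> [392, 96, -88, 24, 176, 160] -> [3136, 768, -704, 192, 1408, 1280] -> [3138, 770, -702, 194, 1410, 1282]
  [50, 21, -25, 4, -4, 34, 17] -> [100, 42, -50, 8, -8, 68, 34] -> [-400, -168, 200, -32, 32, -272, -136] -> [-3200, -1344, 1600, -256, 256, -2176, -1088] -> [-3198, -1342, 1602, -254, 258, -2174, -1086]
  [-13, -49, 43, -23, -46, -50, 44, 33] -> [-26, -98, 86, -46, -92, -100, 88, 66] -> [104, 392, -344, 184, 368, 400, -352, -264] -> [832, 3136, -2752, 1472, 2944, 3200, -2816, -2112] -> [834, 3138, -2750, 1474, 2946, 3202, -2814, -2110]

[1346, 1090, -1086]; [3138, 770, -702, 194, 1410, 1282]; [-3198, -1342, 1602, -254, 258, -2174, -1086]; [834, 3138, -2750, 1474, 2946, 3202, -2814, -2110]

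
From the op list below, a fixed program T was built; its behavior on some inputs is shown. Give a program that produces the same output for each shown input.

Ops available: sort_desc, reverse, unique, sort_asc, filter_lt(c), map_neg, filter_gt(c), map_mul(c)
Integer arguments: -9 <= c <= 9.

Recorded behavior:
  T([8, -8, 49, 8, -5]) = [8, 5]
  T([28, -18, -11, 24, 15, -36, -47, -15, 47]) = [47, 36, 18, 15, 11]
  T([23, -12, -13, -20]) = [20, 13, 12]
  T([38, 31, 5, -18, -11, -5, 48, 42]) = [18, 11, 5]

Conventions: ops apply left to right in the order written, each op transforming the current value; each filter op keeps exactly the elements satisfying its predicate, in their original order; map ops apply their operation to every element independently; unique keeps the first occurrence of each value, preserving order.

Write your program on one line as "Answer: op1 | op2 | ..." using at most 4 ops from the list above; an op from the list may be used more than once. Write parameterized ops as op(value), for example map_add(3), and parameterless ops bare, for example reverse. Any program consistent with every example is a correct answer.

sort_asc | filter_lt(-1) | map_neg

Check, running the answer program on each example:
  [8, -8, 49, 8, -5] -> [-8, -5, 8, 8, 49] -> [-8, -5] -> [8, 5]
  [28, -18, -11, 24, 15, -36, -47, -15, 47] -> [-47, -36, -18, -15, -11, 15, 24, 28, 47] -> [-47, -36, -18, -15, -11] -> [47, 36, 18, 15, 11]
  [23, -12, -13, -20] -> [-20, -13, -12, 23] -> [-20, -13, -12] -> [20, 13, 12]
  [38, 31, 5, -18, -11, -5, 48, 42] -> [-18, -11, -5, 5, 31, 38, 42, 48] -> [-18, -11, -5] -> [18, 11, 5]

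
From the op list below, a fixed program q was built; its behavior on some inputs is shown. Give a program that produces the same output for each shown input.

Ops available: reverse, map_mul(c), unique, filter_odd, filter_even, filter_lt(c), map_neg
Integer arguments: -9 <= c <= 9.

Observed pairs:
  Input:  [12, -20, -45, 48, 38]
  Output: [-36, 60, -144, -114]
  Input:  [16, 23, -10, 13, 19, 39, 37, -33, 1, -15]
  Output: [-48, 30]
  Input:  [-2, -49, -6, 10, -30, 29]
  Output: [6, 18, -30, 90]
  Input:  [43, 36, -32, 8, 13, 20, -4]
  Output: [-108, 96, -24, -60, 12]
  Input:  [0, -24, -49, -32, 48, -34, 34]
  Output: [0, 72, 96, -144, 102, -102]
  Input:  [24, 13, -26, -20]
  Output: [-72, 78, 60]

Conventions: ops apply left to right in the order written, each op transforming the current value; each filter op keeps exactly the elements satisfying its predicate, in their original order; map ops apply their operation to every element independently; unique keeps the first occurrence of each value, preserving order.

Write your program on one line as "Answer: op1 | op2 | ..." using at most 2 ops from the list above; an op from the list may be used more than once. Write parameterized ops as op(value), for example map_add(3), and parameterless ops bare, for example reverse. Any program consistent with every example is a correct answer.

map_mul(-3) | filter_even

Check, running the answer program on each example:
  [12, -20, -45, 48, 38] -> [-36, 60, 135, -144, -114] -> [-36, 60, -144, -114]
  [16, 23, -10, 13, 19, 39, 37, -33, 1, -15] -> [-48, -69, 30, -39, -57, -117, -111, 99, -3, 45] -> [-48, 30]
  [-2, -49, -6, 10, -30, 29] -> [6, 147, 18, -30, 90, -87] -> [6, 18, -30, 90]
  [43, 36, -32, 8, 13, 20, -4] -> [-129, -108, 96, -24, -39, -60, 12] -> [-108, 96, -24, -60, 12]
  [0, -24, -49, -32, 48, -34, 34] -> [0, 72, 147, 96, -144, 102, -102] -> [0, 72, 96, -144, 102, -102]
  [24, 13, -26, -20] -> [-72, -39, 78, 60] -> [-72, 78, 60]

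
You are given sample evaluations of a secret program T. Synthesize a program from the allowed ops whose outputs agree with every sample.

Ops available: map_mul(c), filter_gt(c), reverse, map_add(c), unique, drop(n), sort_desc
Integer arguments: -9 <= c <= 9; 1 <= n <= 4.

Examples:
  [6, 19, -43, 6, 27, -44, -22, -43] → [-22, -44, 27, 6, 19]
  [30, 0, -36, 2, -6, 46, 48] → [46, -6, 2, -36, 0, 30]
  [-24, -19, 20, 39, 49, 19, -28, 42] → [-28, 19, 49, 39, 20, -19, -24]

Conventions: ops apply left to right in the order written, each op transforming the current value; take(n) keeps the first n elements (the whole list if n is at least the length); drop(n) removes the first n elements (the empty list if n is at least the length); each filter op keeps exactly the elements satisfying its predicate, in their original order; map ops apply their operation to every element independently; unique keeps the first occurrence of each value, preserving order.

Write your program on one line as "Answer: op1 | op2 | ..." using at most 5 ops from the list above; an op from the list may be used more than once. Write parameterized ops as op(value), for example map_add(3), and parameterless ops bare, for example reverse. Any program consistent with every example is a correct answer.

reverse | map_add(-7) | unique | drop(1) | map_add(7)

Check, running the answer program on each example:
  [6, 19, -43, 6, 27, -44, -22, -43] -> [-43, -22, -44, 27, 6, -43, 19, 6] -> [-50, -29, -51, 20, -1, -50, 12, -1] -> [-50, -29, -51, 20, -1, 12] -> [-29, -51, 20, -1, 12] -> [-22, -44, 27, 6, 19]
  [30, 0, -36, 2, -6, 46, 48] -> [48, 46, -6, 2, -36, 0, 30] -> [41, 39, -13, -5, -43, -7, 23] -> [41, 39, -13, -5, -43, -7, 23] -> [39, -13, -5, -43, -7, 23] -> [46, -6, 2, -36, 0, 30]
  [-24, -19, 20, 39, 49, 19, -28, 42] -> [42, -28, 19, 49, 39, 20, -19, -24] -> [35, -35, 12, 42, 32, 13, -26, -31] -> [35, -35, 12, 42, 32, 13, -26, -31] -> [-35, 12, 42, 32, 13, -26, -31] -> [-28, 19, 49, 39, 20, -19, -24]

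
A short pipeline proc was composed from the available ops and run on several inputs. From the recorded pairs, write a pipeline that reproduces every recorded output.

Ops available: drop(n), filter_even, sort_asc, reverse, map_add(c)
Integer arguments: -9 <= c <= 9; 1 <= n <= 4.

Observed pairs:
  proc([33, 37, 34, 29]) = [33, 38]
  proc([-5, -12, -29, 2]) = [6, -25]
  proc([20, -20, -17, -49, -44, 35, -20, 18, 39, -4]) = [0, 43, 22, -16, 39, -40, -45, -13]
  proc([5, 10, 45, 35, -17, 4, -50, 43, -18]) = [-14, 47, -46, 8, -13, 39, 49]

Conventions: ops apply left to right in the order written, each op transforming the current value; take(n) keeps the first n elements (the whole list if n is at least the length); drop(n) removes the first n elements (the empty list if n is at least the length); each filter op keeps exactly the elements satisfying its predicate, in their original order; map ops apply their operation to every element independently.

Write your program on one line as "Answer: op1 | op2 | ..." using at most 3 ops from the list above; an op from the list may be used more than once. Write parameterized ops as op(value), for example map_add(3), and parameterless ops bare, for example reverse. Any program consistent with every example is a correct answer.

map_add(4) | drop(2) | reverse

Check, running the answer program on each example:
  [33, 37, 34, 29] -> [37, 41, 38, 33] -> [38, 33] -> [33, 38]
  [-5, -12, -29, 2] -> [-1, -8, -25, 6] -> [-25, 6] -> [6, -25]
  [20, -20, -17, -49, -44, 35, -20, 18, 39, -4] -> [24, -16, -13, -45, -40, 39, -16, 22, 43, 0] -> [-13, -45, -40, 39, -16, 22, 43, 0] -> [0, 43, 22, -16, 39, -40, -45, -13]
  [5, 10, 45, 35, -17, 4, -50, 43, -18] -> [9, 14, 49, 39, -13, 8, -46, 47, -14] -> [49, 39, -13, 8, -46, 47, -14] -> [-14, 47, -46, 8, -13, 39, 49]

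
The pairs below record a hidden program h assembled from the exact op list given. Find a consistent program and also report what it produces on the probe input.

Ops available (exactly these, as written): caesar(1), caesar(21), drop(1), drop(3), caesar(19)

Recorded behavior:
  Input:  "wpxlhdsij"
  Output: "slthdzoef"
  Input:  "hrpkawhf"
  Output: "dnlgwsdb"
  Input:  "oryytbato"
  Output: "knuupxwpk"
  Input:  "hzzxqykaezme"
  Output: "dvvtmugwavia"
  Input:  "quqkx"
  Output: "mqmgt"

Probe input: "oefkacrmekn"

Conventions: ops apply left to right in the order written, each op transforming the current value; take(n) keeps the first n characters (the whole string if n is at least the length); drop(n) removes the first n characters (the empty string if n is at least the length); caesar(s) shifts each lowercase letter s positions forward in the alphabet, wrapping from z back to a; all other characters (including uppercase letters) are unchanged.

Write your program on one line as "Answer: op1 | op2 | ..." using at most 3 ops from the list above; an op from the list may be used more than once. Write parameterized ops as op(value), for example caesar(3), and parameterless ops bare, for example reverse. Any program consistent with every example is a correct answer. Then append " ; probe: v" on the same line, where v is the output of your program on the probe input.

caesar(21) | caesar(1) ; probe: "kabgwyniagj"

Check, running the answer program on each example:
  "wpxlhdsij" -> "rksgcynde" -> "slthdzoef"
  "hrpkawhf" -> "cmkfvrca" -> "dnlgwsdb"
  "oryytbato" -> "jmttowvoj" -> "knuupxwpk"
  "hzzxqykaezme" -> "cuusltfvzuhz" -> "dvvtmugwavia"
  "quqkx" -> "lplfs" -> "mqmgt"
  probe: "oefkacrmekn" -> "jzafvxmhzfi" -> "kabgwyniagj"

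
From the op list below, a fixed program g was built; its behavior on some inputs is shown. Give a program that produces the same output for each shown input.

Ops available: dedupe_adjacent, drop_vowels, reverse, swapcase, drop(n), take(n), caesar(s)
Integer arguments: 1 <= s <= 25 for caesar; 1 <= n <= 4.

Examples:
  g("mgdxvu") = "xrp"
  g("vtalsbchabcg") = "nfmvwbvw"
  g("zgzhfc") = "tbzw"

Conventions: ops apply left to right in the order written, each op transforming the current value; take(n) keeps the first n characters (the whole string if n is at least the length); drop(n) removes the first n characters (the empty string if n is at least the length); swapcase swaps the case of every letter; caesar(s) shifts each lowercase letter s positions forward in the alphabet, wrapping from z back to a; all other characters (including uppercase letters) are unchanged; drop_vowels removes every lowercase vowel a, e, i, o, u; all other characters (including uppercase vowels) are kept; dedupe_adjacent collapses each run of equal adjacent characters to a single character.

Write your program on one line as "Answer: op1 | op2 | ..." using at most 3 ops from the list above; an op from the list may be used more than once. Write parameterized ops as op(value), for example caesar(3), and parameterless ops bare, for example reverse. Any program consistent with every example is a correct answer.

drop(1) | caesar(20) | drop_vowels

Check, running the answer program on each example:
  "mgdxvu" -> "gdxvu" -> "axrpo" -> "xrp"
  "vtalsbchabcg" -> "talsbchabcg" -> "nufmvwbuvwa" -> "nfmvwbvw"
  "zgzhfc" -> "gzhfc" -> "atbzw" -> "tbzw"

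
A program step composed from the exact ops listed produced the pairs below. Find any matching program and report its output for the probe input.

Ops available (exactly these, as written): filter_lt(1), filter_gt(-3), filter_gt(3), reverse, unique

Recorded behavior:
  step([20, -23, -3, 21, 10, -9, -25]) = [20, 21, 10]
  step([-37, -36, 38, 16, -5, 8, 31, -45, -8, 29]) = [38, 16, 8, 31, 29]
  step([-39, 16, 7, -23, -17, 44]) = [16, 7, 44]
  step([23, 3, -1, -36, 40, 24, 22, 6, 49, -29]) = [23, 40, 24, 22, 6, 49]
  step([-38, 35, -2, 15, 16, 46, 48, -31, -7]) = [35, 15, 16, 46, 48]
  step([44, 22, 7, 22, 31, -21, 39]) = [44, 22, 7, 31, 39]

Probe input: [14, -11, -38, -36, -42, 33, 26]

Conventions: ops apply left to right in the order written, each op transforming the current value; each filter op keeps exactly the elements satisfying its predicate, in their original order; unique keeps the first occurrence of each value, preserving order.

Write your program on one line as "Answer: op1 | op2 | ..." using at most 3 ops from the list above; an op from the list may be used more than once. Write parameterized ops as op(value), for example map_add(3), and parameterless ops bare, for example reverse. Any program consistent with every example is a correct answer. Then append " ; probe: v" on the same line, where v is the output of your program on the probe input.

filter_gt(3) | unique ; probe: [14, 33, 26]

Check, running the answer program on each example:
  [20, -23, -3, 21, 10, -9, -25] -> [20, 21, 10] -> [20, 21, 10]
  [-37, -36, 38, 16, -5, 8, 31, -45, -8, 29] -> [38, 16, 8, 31, 29] -> [38, 16, 8, 31, 29]
  [-39, 16, 7, -23, -17, 44] -> [16, 7, 44] -> [16, 7, 44]
  [23, 3, -1, -36, 40, 24, 22, 6, 49, -29] -> [23, 40, 24, 22, 6, 49] -> [23, 40, 24, 22, 6, 49]
  [-38, 35, -2, 15, 16, 46, 48, -31, -7] -> [35, 15, 16, 46, 48] -> [35, 15, 16, 46, 48]
  [44, 22, 7, 22, 31, -21, 39] -> [44, 22, 7, 22, 31, 39] -> [44, 22, 7, 31, 39]
  probe: [14, -11, -38, -36, -42, 33, 26] -> [14, 33, 26] -> [14, 33, 26]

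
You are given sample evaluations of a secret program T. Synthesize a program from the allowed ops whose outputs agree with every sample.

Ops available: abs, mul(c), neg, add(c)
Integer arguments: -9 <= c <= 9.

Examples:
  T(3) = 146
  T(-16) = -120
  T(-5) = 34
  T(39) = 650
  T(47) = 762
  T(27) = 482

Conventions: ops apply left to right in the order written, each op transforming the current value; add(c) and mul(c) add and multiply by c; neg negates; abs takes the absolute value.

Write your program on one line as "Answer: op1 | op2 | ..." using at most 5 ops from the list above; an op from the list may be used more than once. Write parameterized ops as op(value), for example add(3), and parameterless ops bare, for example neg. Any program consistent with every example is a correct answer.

add(7) | mul(-2) | mul(-7) | add(6)

Check, running the answer program on each example:
  3 -> 10 -> -20 -> 140 -> 146
  -16 -> -9 -> 18 -> -126 -> -120
  -5 -> 2 -> -4 -> 28 -> 34
  39 -> 46 -> -92 -> 644 -> 650
  47 -> 54 -> -108 -> 756 -> 762
  27 -> 34 -> -68 -> 476 -> 482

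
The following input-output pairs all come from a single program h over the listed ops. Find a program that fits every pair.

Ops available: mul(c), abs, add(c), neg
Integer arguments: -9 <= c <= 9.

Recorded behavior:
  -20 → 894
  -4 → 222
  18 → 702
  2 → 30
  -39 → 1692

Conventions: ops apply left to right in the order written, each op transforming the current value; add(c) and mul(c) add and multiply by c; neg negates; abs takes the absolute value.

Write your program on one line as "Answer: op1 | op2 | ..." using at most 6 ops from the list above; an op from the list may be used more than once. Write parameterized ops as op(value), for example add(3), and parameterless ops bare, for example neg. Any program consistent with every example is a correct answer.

mul(-7) | neg | add(-9) | mul(6) | neg | abs

Check, running the answer program on each example:
  -20 -> 140 -> -140 -> -149 -> -894 -> 894 -> 894
  -4 -> 28 -> -28 -> -37 -> -222 -> 222 -> 222
  18 -> -126 -> 126 -> 117 -> 702 -> -702 -> 702
  2 -> -14 -> 14 -> 5 -> 30 -> -30 -> 30
  -39 -> 273 -> -273 -> -282 -> -1692 -> 1692 -> 1692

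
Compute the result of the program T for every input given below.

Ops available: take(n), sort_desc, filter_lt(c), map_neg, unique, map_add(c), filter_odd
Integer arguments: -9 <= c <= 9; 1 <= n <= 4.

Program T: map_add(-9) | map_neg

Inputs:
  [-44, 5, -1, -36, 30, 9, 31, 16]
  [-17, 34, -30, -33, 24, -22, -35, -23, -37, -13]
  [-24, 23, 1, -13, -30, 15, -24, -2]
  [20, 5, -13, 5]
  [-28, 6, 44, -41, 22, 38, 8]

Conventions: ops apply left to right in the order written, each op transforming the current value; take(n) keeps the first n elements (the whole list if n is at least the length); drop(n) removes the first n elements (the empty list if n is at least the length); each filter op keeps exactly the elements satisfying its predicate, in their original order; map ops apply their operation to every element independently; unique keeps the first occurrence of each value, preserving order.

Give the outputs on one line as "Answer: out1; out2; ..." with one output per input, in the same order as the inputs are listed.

Execution, op by op:
  [-44, 5, -1, -36, 30, 9, 31, 16] -> [-53, -4, -10, -45, 21, 0, 22, 7] -> [53, 4, 10, 45, -21, 0, -22, -7]
  [-17, 34, -30, -33, 24, -22, -35, -23, -37, -13] -> [-26, 25, -39, -42, 15, -31, -44, -32, -46, -22] -> [26, -25, 39, 42, -15, 31, 44, 32, 46, 22]
  [-24, 23, 1, -13, -30, 15, -24, -2] -> [-33, 14, -8, -22, -39, 6, -33, -11] -> [33, -14, 8, 22, 39, -6, 33, 11]
  [20, 5, -13, 5] -> [11, -4, -22, -4] -> [-11, 4, 22, 4]
  [-28, 6, 44, -41, 22, 38, 8] -> [-37, -3, 35, -50, 13, 29, -1] -> [37, 3, -35, 50, -13, -29, 1]

[53, 4, 10, 45, -21, 0, -22, -7]; [26, -25, 39, 42, -15, 31, 44, 32, 46, 22]; [33, -14, 8, 22, 39, -6, 33, 11]; [-11, 4, 22, 4]; [37, 3, -35, 50, -13, -29, 1]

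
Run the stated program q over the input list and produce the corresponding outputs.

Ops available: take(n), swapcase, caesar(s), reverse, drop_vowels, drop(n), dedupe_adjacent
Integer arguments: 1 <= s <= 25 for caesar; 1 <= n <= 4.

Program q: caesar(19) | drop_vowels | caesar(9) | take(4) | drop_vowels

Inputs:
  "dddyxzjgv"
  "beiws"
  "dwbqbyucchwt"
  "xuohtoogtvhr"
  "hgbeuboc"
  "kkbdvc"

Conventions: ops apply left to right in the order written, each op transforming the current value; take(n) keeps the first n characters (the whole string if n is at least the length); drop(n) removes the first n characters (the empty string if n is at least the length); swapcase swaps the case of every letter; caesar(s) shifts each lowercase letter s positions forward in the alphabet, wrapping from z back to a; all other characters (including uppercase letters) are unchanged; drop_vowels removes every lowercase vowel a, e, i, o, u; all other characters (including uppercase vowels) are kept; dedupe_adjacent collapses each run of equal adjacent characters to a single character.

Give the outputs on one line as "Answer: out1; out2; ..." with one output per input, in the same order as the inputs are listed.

Execution, op by op:
  "dddyxzjgv" -> "wwwrqsczo" -> "wwwrqscz" -> "fffazbli" -> "fffa" -> "fff"
  "beiws" -> "uxbpl" -> "xbpl" -> "gkyu" -> "gkyu" -> "gky"
  "dwbqbyucchwt" -> "wpujurnvvapm" -> "wpjrnvvpm" -> "fysaweeyv" -> "fysa" -> "fys"
  "xuohtoogtvhr" -> "qnhamhhzmoak" -> "qnhmhhzmk" -> "zwqvqqivt" -> "zwqv" -> "zwqv"
  "hgbeuboc" -> "azuxnuhv" -> "zxnhv" -> "igwqe" -> "igwq" -> "gwq"
  "kkbdvc" -> "dduwov" -> "ddwv" -> "mmfe" -> "mmfe" -> "mmf"

"fff"; "gky"; "fys"; "zwqv"; "gwq"; "mmf"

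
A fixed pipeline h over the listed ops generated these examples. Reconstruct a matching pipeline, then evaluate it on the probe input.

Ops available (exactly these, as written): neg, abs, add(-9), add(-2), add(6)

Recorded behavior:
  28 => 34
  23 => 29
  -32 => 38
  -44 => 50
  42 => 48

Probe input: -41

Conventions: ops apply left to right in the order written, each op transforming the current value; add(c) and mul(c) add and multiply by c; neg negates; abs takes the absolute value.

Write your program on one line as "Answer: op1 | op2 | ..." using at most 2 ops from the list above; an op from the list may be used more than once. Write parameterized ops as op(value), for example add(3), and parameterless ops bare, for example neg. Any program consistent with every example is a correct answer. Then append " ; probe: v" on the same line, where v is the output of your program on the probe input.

abs | add(6) ; probe: 47

Check, running the answer program on each example:
  28 -> 28 -> 34
  23 -> 23 -> 29
  -32 -> 32 -> 38
  -44 -> 44 -> 50
  42 -> 42 -> 48
  probe: -41 -> 41 -> 47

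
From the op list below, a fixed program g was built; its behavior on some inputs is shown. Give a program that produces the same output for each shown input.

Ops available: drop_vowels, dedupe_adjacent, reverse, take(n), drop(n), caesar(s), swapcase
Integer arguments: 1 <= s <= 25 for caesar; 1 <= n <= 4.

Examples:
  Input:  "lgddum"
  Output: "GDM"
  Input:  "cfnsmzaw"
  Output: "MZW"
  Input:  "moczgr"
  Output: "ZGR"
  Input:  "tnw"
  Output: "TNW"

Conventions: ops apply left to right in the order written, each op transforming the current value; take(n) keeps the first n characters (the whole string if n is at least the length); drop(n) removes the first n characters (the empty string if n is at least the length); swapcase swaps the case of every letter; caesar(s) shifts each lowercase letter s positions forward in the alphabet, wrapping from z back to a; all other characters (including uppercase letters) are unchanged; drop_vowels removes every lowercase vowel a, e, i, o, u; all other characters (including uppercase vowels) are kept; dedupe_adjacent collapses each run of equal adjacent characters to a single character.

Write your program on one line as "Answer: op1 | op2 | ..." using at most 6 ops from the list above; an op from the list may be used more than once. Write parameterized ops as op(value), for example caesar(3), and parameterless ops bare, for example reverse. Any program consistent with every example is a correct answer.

drop_vowels | reverse | dedupe_adjacent | take(3) | reverse | swapcase

Check, running the answer program on each example:
  "lgddum" -> "lgddm" -> "mddgl" -> "mdgl" -> "mdg" -> "gdm" -> "GDM"
  "cfnsmzaw" -> "cfnsmzw" -> "wzmsnfc" -> "wzmsnfc" -> "wzm" -> "mzw" -> "MZW"
  "moczgr" -> "mczgr" -> "rgzcm" -> "rgzcm" -> "rgz" -> "zgr" -> "ZGR"
  "tnw" -> "tnw" -> "wnt" -> "wnt" -> "wnt" -> "tnw" -> "TNW"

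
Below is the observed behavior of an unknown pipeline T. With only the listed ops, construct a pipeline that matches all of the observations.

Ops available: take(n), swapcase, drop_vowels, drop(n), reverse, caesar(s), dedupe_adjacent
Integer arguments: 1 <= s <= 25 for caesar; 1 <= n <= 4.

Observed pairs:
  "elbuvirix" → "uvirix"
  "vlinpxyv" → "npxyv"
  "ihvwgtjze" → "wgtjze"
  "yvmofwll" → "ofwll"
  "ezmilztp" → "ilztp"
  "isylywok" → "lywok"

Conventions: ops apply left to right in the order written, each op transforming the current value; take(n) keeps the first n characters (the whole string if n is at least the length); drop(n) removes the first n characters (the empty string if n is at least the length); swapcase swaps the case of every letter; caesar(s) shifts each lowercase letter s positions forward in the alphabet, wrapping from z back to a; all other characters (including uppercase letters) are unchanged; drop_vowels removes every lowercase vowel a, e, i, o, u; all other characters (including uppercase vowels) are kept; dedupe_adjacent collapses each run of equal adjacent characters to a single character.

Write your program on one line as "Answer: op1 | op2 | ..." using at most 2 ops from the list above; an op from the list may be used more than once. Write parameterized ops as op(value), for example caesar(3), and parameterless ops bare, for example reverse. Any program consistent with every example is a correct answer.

drop(1) | drop(2)

Check, running the answer program on each example:
  "elbuvirix" -> "lbuvirix" -> "uvirix"
  "vlinpxyv" -> "linpxyv" -> "npxyv"
  "ihvwgtjze" -> "hvwgtjze" -> "wgtjze"
  "yvmofwll" -> "vmofwll" -> "ofwll"
  "ezmilztp" -> "zmilztp" -> "ilztp"
  "isylywok" -> "sylywok" -> "lywok"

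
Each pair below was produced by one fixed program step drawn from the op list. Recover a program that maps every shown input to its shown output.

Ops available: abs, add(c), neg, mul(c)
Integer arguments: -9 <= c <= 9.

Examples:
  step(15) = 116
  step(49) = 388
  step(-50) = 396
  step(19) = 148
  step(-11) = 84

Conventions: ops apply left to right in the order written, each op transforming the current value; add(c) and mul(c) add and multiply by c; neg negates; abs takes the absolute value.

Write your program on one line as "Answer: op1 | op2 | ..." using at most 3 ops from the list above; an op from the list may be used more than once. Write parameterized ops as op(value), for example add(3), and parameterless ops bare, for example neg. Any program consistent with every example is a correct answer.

mul(-8) | abs | add(-4)

Check, running the answer program on each example:
  15 -> -120 -> 120 -> 116
  49 -> -392 -> 392 -> 388
  -50 -> 400 -> 400 -> 396
  19 -> -152 -> 152 -> 148
  -11 -> 88 -> 88 -> 84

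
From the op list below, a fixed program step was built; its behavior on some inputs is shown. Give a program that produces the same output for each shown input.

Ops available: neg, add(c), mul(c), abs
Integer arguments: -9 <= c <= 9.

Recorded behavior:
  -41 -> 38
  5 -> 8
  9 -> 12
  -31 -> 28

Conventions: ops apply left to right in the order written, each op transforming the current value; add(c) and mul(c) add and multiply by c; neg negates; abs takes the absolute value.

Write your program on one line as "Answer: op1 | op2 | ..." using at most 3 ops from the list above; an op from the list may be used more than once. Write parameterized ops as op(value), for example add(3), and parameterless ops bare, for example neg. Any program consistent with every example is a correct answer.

add(5) | add(-2) | abs

Check, running the answer program on each example:
  -41 -> -36 -> -38 -> 38
  5 -> 10 -> 8 -> 8
  9 -> 14 -> 12 -> 12
  -31 -> -26 -> -28 -> 28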